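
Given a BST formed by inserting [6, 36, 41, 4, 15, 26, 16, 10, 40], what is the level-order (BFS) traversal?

Tree insertion order: [6, 36, 41, 4, 15, 26, 16, 10, 40]
Tree (level-order array): [6, 4, 36, None, None, 15, 41, 10, 26, 40, None, None, None, 16]
BFS from the root, enqueuing left then right child of each popped node:
  queue [6] -> pop 6, enqueue [4, 36], visited so far: [6]
  queue [4, 36] -> pop 4, enqueue [none], visited so far: [6, 4]
  queue [36] -> pop 36, enqueue [15, 41], visited so far: [6, 4, 36]
  queue [15, 41] -> pop 15, enqueue [10, 26], visited so far: [6, 4, 36, 15]
  queue [41, 10, 26] -> pop 41, enqueue [40], visited so far: [6, 4, 36, 15, 41]
  queue [10, 26, 40] -> pop 10, enqueue [none], visited so far: [6, 4, 36, 15, 41, 10]
  queue [26, 40] -> pop 26, enqueue [16], visited so far: [6, 4, 36, 15, 41, 10, 26]
  queue [40, 16] -> pop 40, enqueue [none], visited so far: [6, 4, 36, 15, 41, 10, 26, 40]
  queue [16] -> pop 16, enqueue [none], visited so far: [6, 4, 36, 15, 41, 10, 26, 40, 16]
Result: [6, 4, 36, 15, 41, 10, 26, 40, 16]


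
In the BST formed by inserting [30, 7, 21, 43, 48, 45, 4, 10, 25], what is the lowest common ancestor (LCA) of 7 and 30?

Tree insertion order: [30, 7, 21, 43, 48, 45, 4, 10, 25]
Tree (level-order array): [30, 7, 43, 4, 21, None, 48, None, None, 10, 25, 45]
In a BST, the LCA of p=7, q=30 is the first node v on the
root-to-leaf path with p <= v <= q (go left if both < v, right if both > v).
Walk from root:
  at 30: 7 <= 30 <= 30, this is the LCA
LCA = 30


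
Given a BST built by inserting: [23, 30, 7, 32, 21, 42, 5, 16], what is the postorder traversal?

Tree insertion order: [23, 30, 7, 32, 21, 42, 5, 16]
Tree (level-order array): [23, 7, 30, 5, 21, None, 32, None, None, 16, None, None, 42]
Postorder traversal: [5, 16, 21, 7, 42, 32, 30, 23]


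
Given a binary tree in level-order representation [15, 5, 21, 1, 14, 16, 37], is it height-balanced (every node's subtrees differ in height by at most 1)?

Tree (level-order array): [15, 5, 21, 1, 14, 16, 37]
Definition: a tree is height-balanced if, at every node, |h(left) - h(right)| <= 1 (empty subtree has height -1).
Bottom-up per-node check:
  node 1: h_left=-1, h_right=-1, diff=0 [OK], height=0
  node 14: h_left=-1, h_right=-1, diff=0 [OK], height=0
  node 5: h_left=0, h_right=0, diff=0 [OK], height=1
  node 16: h_left=-1, h_right=-1, diff=0 [OK], height=0
  node 37: h_left=-1, h_right=-1, diff=0 [OK], height=0
  node 21: h_left=0, h_right=0, diff=0 [OK], height=1
  node 15: h_left=1, h_right=1, diff=0 [OK], height=2
All nodes satisfy the balance condition.
Result: Balanced


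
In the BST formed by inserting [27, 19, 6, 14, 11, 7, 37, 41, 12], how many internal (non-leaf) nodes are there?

Tree built from: [27, 19, 6, 14, 11, 7, 37, 41, 12]
Tree (level-order array): [27, 19, 37, 6, None, None, 41, None, 14, None, None, 11, None, 7, 12]
Rule: An internal node has at least one child.
Per-node child counts:
  node 27: 2 child(ren)
  node 19: 1 child(ren)
  node 6: 1 child(ren)
  node 14: 1 child(ren)
  node 11: 2 child(ren)
  node 7: 0 child(ren)
  node 12: 0 child(ren)
  node 37: 1 child(ren)
  node 41: 0 child(ren)
Matching nodes: [27, 19, 6, 14, 11, 37]
Count of internal (non-leaf) nodes: 6


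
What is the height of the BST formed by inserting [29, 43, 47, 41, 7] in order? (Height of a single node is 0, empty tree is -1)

Insertion order: [29, 43, 47, 41, 7]
Tree (level-order array): [29, 7, 43, None, None, 41, 47]
Compute height bottom-up (empty subtree = -1):
  height(7) = 1 + max(-1, -1) = 0
  height(41) = 1 + max(-1, -1) = 0
  height(47) = 1 + max(-1, -1) = 0
  height(43) = 1 + max(0, 0) = 1
  height(29) = 1 + max(0, 1) = 2
Height = 2


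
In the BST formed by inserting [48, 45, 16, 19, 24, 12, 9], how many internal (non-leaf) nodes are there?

Tree built from: [48, 45, 16, 19, 24, 12, 9]
Tree (level-order array): [48, 45, None, 16, None, 12, 19, 9, None, None, 24]
Rule: An internal node has at least one child.
Per-node child counts:
  node 48: 1 child(ren)
  node 45: 1 child(ren)
  node 16: 2 child(ren)
  node 12: 1 child(ren)
  node 9: 0 child(ren)
  node 19: 1 child(ren)
  node 24: 0 child(ren)
Matching nodes: [48, 45, 16, 12, 19]
Count of internal (non-leaf) nodes: 5


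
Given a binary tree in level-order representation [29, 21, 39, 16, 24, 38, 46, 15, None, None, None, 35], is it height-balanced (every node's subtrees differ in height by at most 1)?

Tree (level-order array): [29, 21, 39, 16, 24, 38, 46, 15, None, None, None, 35]
Definition: a tree is height-balanced if, at every node, |h(left) - h(right)| <= 1 (empty subtree has height -1).
Bottom-up per-node check:
  node 15: h_left=-1, h_right=-1, diff=0 [OK], height=0
  node 16: h_left=0, h_right=-1, diff=1 [OK], height=1
  node 24: h_left=-1, h_right=-1, diff=0 [OK], height=0
  node 21: h_left=1, h_right=0, diff=1 [OK], height=2
  node 35: h_left=-1, h_right=-1, diff=0 [OK], height=0
  node 38: h_left=0, h_right=-1, diff=1 [OK], height=1
  node 46: h_left=-1, h_right=-1, diff=0 [OK], height=0
  node 39: h_left=1, h_right=0, diff=1 [OK], height=2
  node 29: h_left=2, h_right=2, diff=0 [OK], height=3
All nodes satisfy the balance condition.
Result: Balanced


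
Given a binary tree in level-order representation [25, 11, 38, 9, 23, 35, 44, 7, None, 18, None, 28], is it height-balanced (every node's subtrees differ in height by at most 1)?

Tree (level-order array): [25, 11, 38, 9, 23, 35, 44, 7, None, 18, None, 28]
Definition: a tree is height-balanced if, at every node, |h(left) - h(right)| <= 1 (empty subtree has height -1).
Bottom-up per-node check:
  node 7: h_left=-1, h_right=-1, diff=0 [OK], height=0
  node 9: h_left=0, h_right=-1, diff=1 [OK], height=1
  node 18: h_left=-1, h_right=-1, diff=0 [OK], height=0
  node 23: h_left=0, h_right=-1, diff=1 [OK], height=1
  node 11: h_left=1, h_right=1, diff=0 [OK], height=2
  node 28: h_left=-1, h_right=-1, diff=0 [OK], height=0
  node 35: h_left=0, h_right=-1, diff=1 [OK], height=1
  node 44: h_left=-1, h_right=-1, diff=0 [OK], height=0
  node 38: h_left=1, h_right=0, diff=1 [OK], height=2
  node 25: h_left=2, h_right=2, diff=0 [OK], height=3
All nodes satisfy the balance condition.
Result: Balanced


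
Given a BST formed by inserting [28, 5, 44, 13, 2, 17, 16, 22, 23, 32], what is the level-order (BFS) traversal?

Tree insertion order: [28, 5, 44, 13, 2, 17, 16, 22, 23, 32]
Tree (level-order array): [28, 5, 44, 2, 13, 32, None, None, None, None, 17, None, None, 16, 22, None, None, None, 23]
BFS from the root, enqueuing left then right child of each popped node:
  queue [28] -> pop 28, enqueue [5, 44], visited so far: [28]
  queue [5, 44] -> pop 5, enqueue [2, 13], visited so far: [28, 5]
  queue [44, 2, 13] -> pop 44, enqueue [32], visited so far: [28, 5, 44]
  queue [2, 13, 32] -> pop 2, enqueue [none], visited so far: [28, 5, 44, 2]
  queue [13, 32] -> pop 13, enqueue [17], visited so far: [28, 5, 44, 2, 13]
  queue [32, 17] -> pop 32, enqueue [none], visited so far: [28, 5, 44, 2, 13, 32]
  queue [17] -> pop 17, enqueue [16, 22], visited so far: [28, 5, 44, 2, 13, 32, 17]
  queue [16, 22] -> pop 16, enqueue [none], visited so far: [28, 5, 44, 2, 13, 32, 17, 16]
  queue [22] -> pop 22, enqueue [23], visited so far: [28, 5, 44, 2, 13, 32, 17, 16, 22]
  queue [23] -> pop 23, enqueue [none], visited so far: [28, 5, 44, 2, 13, 32, 17, 16, 22, 23]
Result: [28, 5, 44, 2, 13, 32, 17, 16, 22, 23]


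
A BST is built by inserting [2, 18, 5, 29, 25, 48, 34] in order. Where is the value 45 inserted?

Starting tree (level order): [2, None, 18, 5, 29, None, None, 25, 48, None, None, 34]
Insertion path: 2 -> 18 -> 29 -> 48 -> 34
Result: insert 45 as right child of 34
Final tree (level order): [2, None, 18, 5, 29, None, None, 25, 48, None, None, 34, None, None, 45]


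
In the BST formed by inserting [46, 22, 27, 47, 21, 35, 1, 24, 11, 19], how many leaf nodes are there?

Tree built from: [46, 22, 27, 47, 21, 35, 1, 24, 11, 19]
Tree (level-order array): [46, 22, 47, 21, 27, None, None, 1, None, 24, 35, None, 11, None, None, None, None, None, 19]
Rule: A leaf has 0 children.
Per-node child counts:
  node 46: 2 child(ren)
  node 22: 2 child(ren)
  node 21: 1 child(ren)
  node 1: 1 child(ren)
  node 11: 1 child(ren)
  node 19: 0 child(ren)
  node 27: 2 child(ren)
  node 24: 0 child(ren)
  node 35: 0 child(ren)
  node 47: 0 child(ren)
Matching nodes: [19, 24, 35, 47]
Count of leaf nodes: 4


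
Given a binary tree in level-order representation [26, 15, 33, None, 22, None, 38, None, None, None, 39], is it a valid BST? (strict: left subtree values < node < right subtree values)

Level-order array: [26, 15, 33, None, 22, None, 38, None, None, None, 39]
Validate using subtree bounds (lo, hi): at each node, require lo < value < hi,
then recurse left with hi=value and right with lo=value.
Preorder trace (stopping at first violation):
  at node 26 with bounds (-inf, +inf): OK
  at node 15 with bounds (-inf, 26): OK
  at node 22 with bounds (15, 26): OK
  at node 33 with bounds (26, +inf): OK
  at node 38 with bounds (33, +inf): OK
  at node 39 with bounds (38, +inf): OK
No violation found at any node.
Result: Valid BST


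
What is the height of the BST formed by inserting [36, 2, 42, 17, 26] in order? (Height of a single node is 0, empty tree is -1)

Insertion order: [36, 2, 42, 17, 26]
Tree (level-order array): [36, 2, 42, None, 17, None, None, None, 26]
Compute height bottom-up (empty subtree = -1):
  height(26) = 1 + max(-1, -1) = 0
  height(17) = 1 + max(-1, 0) = 1
  height(2) = 1 + max(-1, 1) = 2
  height(42) = 1 + max(-1, -1) = 0
  height(36) = 1 + max(2, 0) = 3
Height = 3


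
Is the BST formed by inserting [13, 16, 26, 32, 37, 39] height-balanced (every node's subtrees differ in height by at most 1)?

Tree (level-order array): [13, None, 16, None, 26, None, 32, None, 37, None, 39]
Definition: a tree is height-balanced if, at every node, |h(left) - h(right)| <= 1 (empty subtree has height -1).
Bottom-up per-node check:
  node 39: h_left=-1, h_right=-1, diff=0 [OK], height=0
  node 37: h_left=-1, h_right=0, diff=1 [OK], height=1
  node 32: h_left=-1, h_right=1, diff=2 [FAIL (|-1-1|=2 > 1)], height=2
  node 26: h_left=-1, h_right=2, diff=3 [FAIL (|-1-2|=3 > 1)], height=3
  node 16: h_left=-1, h_right=3, diff=4 [FAIL (|-1-3|=4 > 1)], height=4
  node 13: h_left=-1, h_right=4, diff=5 [FAIL (|-1-4|=5 > 1)], height=5
Node 32 violates the condition: |-1 - 1| = 2 > 1.
Result: Not balanced


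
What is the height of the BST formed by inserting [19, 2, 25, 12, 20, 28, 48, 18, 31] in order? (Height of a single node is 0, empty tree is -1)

Insertion order: [19, 2, 25, 12, 20, 28, 48, 18, 31]
Tree (level-order array): [19, 2, 25, None, 12, 20, 28, None, 18, None, None, None, 48, None, None, 31]
Compute height bottom-up (empty subtree = -1):
  height(18) = 1 + max(-1, -1) = 0
  height(12) = 1 + max(-1, 0) = 1
  height(2) = 1 + max(-1, 1) = 2
  height(20) = 1 + max(-1, -1) = 0
  height(31) = 1 + max(-1, -1) = 0
  height(48) = 1 + max(0, -1) = 1
  height(28) = 1 + max(-1, 1) = 2
  height(25) = 1 + max(0, 2) = 3
  height(19) = 1 + max(2, 3) = 4
Height = 4


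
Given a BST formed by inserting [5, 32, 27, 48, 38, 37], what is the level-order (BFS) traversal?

Tree insertion order: [5, 32, 27, 48, 38, 37]
Tree (level-order array): [5, None, 32, 27, 48, None, None, 38, None, 37]
BFS from the root, enqueuing left then right child of each popped node:
  queue [5] -> pop 5, enqueue [32], visited so far: [5]
  queue [32] -> pop 32, enqueue [27, 48], visited so far: [5, 32]
  queue [27, 48] -> pop 27, enqueue [none], visited so far: [5, 32, 27]
  queue [48] -> pop 48, enqueue [38], visited so far: [5, 32, 27, 48]
  queue [38] -> pop 38, enqueue [37], visited so far: [5, 32, 27, 48, 38]
  queue [37] -> pop 37, enqueue [none], visited so far: [5, 32, 27, 48, 38, 37]
Result: [5, 32, 27, 48, 38, 37]


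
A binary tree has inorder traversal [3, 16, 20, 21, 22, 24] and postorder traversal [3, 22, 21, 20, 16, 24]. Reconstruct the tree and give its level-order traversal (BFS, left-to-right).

Inorder:   [3, 16, 20, 21, 22, 24]
Postorder: [3, 22, 21, 20, 16, 24]
Algorithm: postorder visits root last, so walk postorder right-to-left;
each value is the root of the current inorder slice — split it at that
value, recurse on the right subtree first, then the left.
Recursive splits:
  root=24; inorder splits into left=[3, 16, 20, 21, 22], right=[]
  root=16; inorder splits into left=[3], right=[20, 21, 22]
  root=20; inorder splits into left=[], right=[21, 22]
  root=21; inorder splits into left=[], right=[22]
  root=22; inorder splits into left=[], right=[]
  root=3; inorder splits into left=[], right=[]
Reconstructed level-order: [24, 16, 3, 20, 21, 22]


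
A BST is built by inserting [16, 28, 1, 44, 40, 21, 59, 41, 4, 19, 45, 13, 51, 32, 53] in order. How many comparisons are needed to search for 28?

Search path for 28: 16 -> 28
Found: True
Comparisons: 2


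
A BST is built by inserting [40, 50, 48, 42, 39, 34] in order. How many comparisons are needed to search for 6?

Search path for 6: 40 -> 39 -> 34
Found: False
Comparisons: 3


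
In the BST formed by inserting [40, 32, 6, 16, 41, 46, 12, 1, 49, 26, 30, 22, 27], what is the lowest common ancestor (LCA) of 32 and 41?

Tree insertion order: [40, 32, 6, 16, 41, 46, 12, 1, 49, 26, 30, 22, 27]
Tree (level-order array): [40, 32, 41, 6, None, None, 46, 1, 16, None, 49, None, None, 12, 26, None, None, None, None, 22, 30, None, None, 27]
In a BST, the LCA of p=32, q=41 is the first node v on the
root-to-leaf path with p <= v <= q (go left if both < v, right if both > v).
Walk from root:
  at 40: 32 <= 40 <= 41, this is the LCA
LCA = 40


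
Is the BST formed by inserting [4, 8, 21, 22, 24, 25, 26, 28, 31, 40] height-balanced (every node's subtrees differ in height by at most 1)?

Tree (level-order array): [4, None, 8, None, 21, None, 22, None, 24, None, 25, None, 26, None, 28, None, 31, None, 40]
Definition: a tree is height-balanced if, at every node, |h(left) - h(right)| <= 1 (empty subtree has height -1).
Bottom-up per-node check:
  node 40: h_left=-1, h_right=-1, diff=0 [OK], height=0
  node 31: h_left=-1, h_right=0, diff=1 [OK], height=1
  node 28: h_left=-1, h_right=1, diff=2 [FAIL (|-1-1|=2 > 1)], height=2
  node 26: h_left=-1, h_right=2, diff=3 [FAIL (|-1-2|=3 > 1)], height=3
  node 25: h_left=-1, h_right=3, diff=4 [FAIL (|-1-3|=4 > 1)], height=4
  node 24: h_left=-1, h_right=4, diff=5 [FAIL (|-1-4|=5 > 1)], height=5
  node 22: h_left=-1, h_right=5, diff=6 [FAIL (|-1-5|=6 > 1)], height=6
  node 21: h_left=-1, h_right=6, diff=7 [FAIL (|-1-6|=7 > 1)], height=7
  node 8: h_left=-1, h_right=7, diff=8 [FAIL (|-1-7|=8 > 1)], height=8
  node 4: h_left=-1, h_right=8, diff=9 [FAIL (|-1-8|=9 > 1)], height=9
Node 28 violates the condition: |-1 - 1| = 2 > 1.
Result: Not balanced


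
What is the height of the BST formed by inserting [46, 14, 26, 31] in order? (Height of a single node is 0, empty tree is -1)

Insertion order: [46, 14, 26, 31]
Tree (level-order array): [46, 14, None, None, 26, None, 31]
Compute height bottom-up (empty subtree = -1):
  height(31) = 1 + max(-1, -1) = 0
  height(26) = 1 + max(-1, 0) = 1
  height(14) = 1 + max(-1, 1) = 2
  height(46) = 1 + max(2, -1) = 3
Height = 3


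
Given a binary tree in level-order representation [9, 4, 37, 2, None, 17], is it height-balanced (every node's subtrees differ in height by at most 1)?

Tree (level-order array): [9, 4, 37, 2, None, 17]
Definition: a tree is height-balanced if, at every node, |h(left) - h(right)| <= 1 (empty subtree has height -1).
Bottom-up per-node check:
  node 2: h_left=-1, h_right=-1, diff=0 [OK], height=0
  node 4: h_left=0, h_right=-1, diff=1 [OK], height=1
  node 17: h_left=-1, h_right=-1, diff=0 [OK], height=0
  node 37: h_left=0, h_right=-1, diff=1 [OK], height=1
  node 9: h_left=1, h_right=1, diff=0 [OK], height=2
All nodes satisfy the balance condition.
Result: Balanced


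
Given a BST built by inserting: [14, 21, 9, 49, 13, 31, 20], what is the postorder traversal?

Tree insertion order: [14, 21, 9, 49, 13, 31, 20]
Tree (level-order array): [14, 9, 21, None, 13, 20, 49, None, None, None, None, 31]
Postorder traversal: [13, 9, 20, 31, 49, 21, 14]


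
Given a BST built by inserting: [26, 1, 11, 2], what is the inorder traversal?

Tree insertion order: [26, 1, 11, 2]
Tree (level-order array): [26, 1, None, None, 11, 2]
Inorder traversal: [1, 2, 11, 26]


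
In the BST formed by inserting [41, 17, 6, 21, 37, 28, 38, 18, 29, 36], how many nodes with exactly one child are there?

Tree built from: [41, 17, 6, 21, 37, 28, 38, 18, 29, 36]
Tree (level-order array): [41, 17, None, 6, 21, None, None, 18, 37, None, None, 28, 38, None, 29, None, None, None, 36]
Rule: These are nodes with exactly 1 non-null child.
Per-node child counts:
  node 41: 1 child(ren)
  node 17: 2 child(ren)
  node 6: 0 child(ren)
  node 21: 2 child(ren)
  node 18: 0 child(ren)
  node 37: 2 child(ren)
  node 28: 1 child(ren)
  node 29: 1 child(ren)
  node 36: 0 child(ren)
  node 38: 0 child(ren)
Matching nodes: [41, 28, 29]
Count of nodes with exactly one child: 3


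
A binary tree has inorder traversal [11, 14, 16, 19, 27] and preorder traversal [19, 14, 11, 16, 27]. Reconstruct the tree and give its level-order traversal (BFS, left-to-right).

Inorder:  [11, 14, 16, 19, 27]
Preorder: [19, 14, 11, 16, 27]
Algorithm: preorder visits root first, so consume preorder in order;
for each root, split the current inorder slice at that value into
left-subtree inorder and right-subtree inorder, then recurse.
Recursive splits:
  root=19; inorder splits into left=[11, 14, 16], right=[27]
  root=14; inorder splits into left=[11], right=[16]
  root=11; inorder splits into left=[], right=[]
  root=16; inorder splits into left=[], right=[]
  root=27; inorder splits into left=[], right=[]
Reconstructed level-order: [19, 14, 27, 11, 16]


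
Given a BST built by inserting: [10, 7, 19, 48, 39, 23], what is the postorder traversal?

Tree insertion order: [10, 7, 19, 48, 39, 23]
Tree (level-order array): [10, 7, 19, None, None, None, 48, 39, None, 23]
Postorder traversal: [7, 23, 39, 48, 19, 10]


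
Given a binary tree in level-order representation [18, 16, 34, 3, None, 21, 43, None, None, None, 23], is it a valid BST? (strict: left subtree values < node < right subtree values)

Level-order array: [18, 16, 34, 3, None, 21, 43, None, None, None, 23]
Validate using subtree bounds (lo, hi): at each node, require lo < value < hi,
then recurse left with hi=value and right with lo=value.
Preorder trace (stopping at first violation):
  at node 18 with bounds (-inf, +inf): OK
  at node 16 with bounds (-inf, 18): OK
  at node 3 with bounds (-inf, 16): OK
  at node 34 with bounds (18, +inf): OK
  at node 21 with bounds (18, 34): OK
  at node 23 with bounds (21, 34): OK
  at node 43 with bounds (34, +inf): OK
No violation found at any node.
Result: Valid BST


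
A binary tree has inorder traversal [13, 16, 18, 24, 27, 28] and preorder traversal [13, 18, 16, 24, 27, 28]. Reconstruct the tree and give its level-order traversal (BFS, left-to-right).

Inorder:  [13, 16, 18, 24, 27, 28]
Preorder: [13, 18, 16, 24, 27, 28]
Algorithm: preorder visits root first, so consume preorder in order;
for each root, split the current inorder slice at that value into
left-subtree inorder and right-subtree inorder, then recurse.
Recursive splits:
  root=13; inorder splits into left=[], right=[16, 18, 24, 27, 28]
  root=18; inorder splits into left=[16], right=[24, 27, 28]
  root=16; inorder splits into left=[], right=[]
  root=24; inorder splits into left=[], right=[27, 28]
  root=27; inorder splits into left=[], right=[28]
  root=28; inorder splits into left=[], right=[]
Reconstructed level-order: [13, 18, 16, 24, 27, 28]


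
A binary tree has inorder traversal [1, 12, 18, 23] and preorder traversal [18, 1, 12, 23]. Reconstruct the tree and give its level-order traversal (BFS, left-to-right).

Inorder:  [1, 12, 18, 23]
Preorder: [18, 1, 12, 23]
Algorithm: preorder visits root first, so consume preorder in order;
for each root, split the current inorder slice at that value into
left-subtree inorder and right-subtree inorder, then recurse.
Recursive splits:
  root=18; inorder splits into left=[1, 12], right=[23]
  root=1; inorder splits into left=[], right=[12]
  root=12; inorder splits into left=[], right=[]
  root=23; inorder splits into left=[], right=[]
Reconstructed level-order: [18, 1, 23, 12]


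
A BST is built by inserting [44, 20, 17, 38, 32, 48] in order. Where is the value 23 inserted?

Starting tree (level order): [44, 20, 48, 17, 38, None, None, None, None, 32]
Insertion path: 44 -> 20 -> 38 -> 32
Result: insert 23 as left child of 32
Final tree (level order): [44, 20, 48, 17, 38, None, None, None, None, 32, None, 23]


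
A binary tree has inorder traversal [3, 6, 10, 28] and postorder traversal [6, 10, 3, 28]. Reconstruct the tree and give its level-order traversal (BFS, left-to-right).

Inorder:   [3, 6, 10, 28]
Postorder: [6, 10, 3, 28]
Algorithm: postorder visits root last, so walk postorder right-to-left;
each value is the root of the current inorder slice — split it at that
value, recurse on the right subtree first, then the left.
Recursive splits:
  root=28; inorder splits into left=[3, 6, 10], right=[]
  root=3; inorder splits into left=[], right=[6, 10]
  root=10; inorder splits into left=[6], right=[]
  root=6; inorder splits into left=[], right=[]
Reconstructed level-order: [28, 3, 10, 6]


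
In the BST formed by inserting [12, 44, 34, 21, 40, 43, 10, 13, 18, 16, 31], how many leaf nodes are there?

Tree built from: [12, 44, 34, 21, 40, 43, 10, 13, 18, 16, 31]
Tree (level-order array): [12, 10, 44, None, None, 34, None, 21, 40, 13, 31, None, 43, None, 18, None, None, None, None, 16]
Rule: A leaf has 0 children.
Per-node child counts:
  node 12: 2 child(ren)
  node 10: 0 child(ren)
  node 44: 1 child(ren)
  node 34: 2 child(ren)
  node 21: 2 child(ren)
  node 13: 1 child(ren)
  node 18: 1 child(ren)
  node 16: 0 child(ren)
  node 31: 0 child(ren)
  node 40: 1 child(ren)
  node 43: 0 child(ren)
Matching nodes: [10, 16, 31, 43]
Count of leaf nodes: 4


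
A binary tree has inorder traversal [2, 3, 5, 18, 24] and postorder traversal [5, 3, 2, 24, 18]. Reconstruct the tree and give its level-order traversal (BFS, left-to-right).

Inorder:   [2, 3, 5, 18, 24]
Postorder: [5, 3, 2, 24, 18]
Algorithm: postorder visits root last, so walk postorder right-to-left;
each value is the root of the current inorder slice — split it at that
value, recurse on the right subtree first, then the left.
Recursive splits:
  root=18; inorder splits into left=[2, 3, 5], right=[24]
  root=24; inorder splits into left=[], right=[]
  root=2; inorder splits into left=[], right=[3, 5]
  root=3; inorder splits into left=[], right=[5]
  root=5; inorder splits into left=[], right=[]
Reconstructed level-order: [18, 2, 24, 3, 5]


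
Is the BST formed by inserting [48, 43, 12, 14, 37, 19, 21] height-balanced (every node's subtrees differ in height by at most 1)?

Tree (level-order array): [48, 43, None, 12, None, None, 14, None, 37, 19, None, None, 21]
Definition: a tree is height-balanced if, at every node, |h(left) - h(right)| <= 1 (empty subtree has height -1).
Bottom-up per-node check:
  node 21: h_left=-1, h_right=-1, diff=0 [OK], height=0
  node 19: h_left=-1, h_right=0, diff=1 [OK], height=1
  node 37: h_left=1, h_right=-1, diff=2 [FAIL (|1--1|=2 > 1)], height=2
  node 14: h_left=-1, h_right=2, diff=3 [FAIL (|-1-2|=3 > 1)], height=3
  node 12: h_left=-1, h_right=3, diff=4 [FAIL (|-1-3|=4 > 1)], height=4
  node 43: h_left=4, h_right=-1, diff=5 [FAIL (|4--1|=5 > 1)], height=5
  node 48: h_left=5, h_right=-1, diff=6 [FAIL (|5--1|=6 > 1)], height=6
Node 37 violates the condition: |1 - -1| = 2 > 1.
Result: Not balanced


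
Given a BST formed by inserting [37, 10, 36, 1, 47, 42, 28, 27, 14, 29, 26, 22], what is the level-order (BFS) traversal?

Tree insertion order: [37, 10, 36, 1, 47, 42, 28, 27, 14, 29, 26, 22]
Tree (level-order array): [37, 10, 47, 1, 36, 42, None, None, None, 28, None, None, None, 27, 29, 14, None, None, None, None, 26, 22]
BFS from the root, enqueuing left then right child of each popped node:
  queue [37] -> pop 37, enqueue [10, 47], visited so far: [37]
  queue [10, 47] -> pop 10, enqueue [1, 36], visited so far: [37, 10]
  queue [47, 1, 36] -> pop 47, enqueue [42], visited so far: [37, 10, 47]
  queue [1, 36, 42] -> pop 1, enqueue [none], visited so far: [37, 10, 47, 1]
  queue [36, 42] -> pop 36, enqueue [28], visited so far: [37, 10, 47, 1, 36]
  queue [42, 28] -> pop 42, enqueue [none], visited so far: [37, 10, 47, 1, 36, 42]
  queue [28] -> pop 28, enqueue [27, 29], visited so far: [37, 10, 47, 1, 36, 42, 28]
  queue [27, 29] -> pop 27, enqueue [14], visited so far: [37, 10, 47, 1, 36, 42, 28, 27]
  queue [29, 14] -> pop 29, enqueue [none], visited so far: [37, 10, 47, 1, 36, 42, 28, 27, 29]
  queue [14] -> pop 14, enqueue [26], visited so far: [37, 10, 47, 1, 36, 42, 28, 27, 29, 14]
  queue [26] -> pop 26, enqueue [22], visited so far: [37, 10, 47, 1, 36, 42, 28, 27, 29, 14, 26]
  queue [22] -> pop 22, enqueue [none], visited so far: [37, 10, 47, 1, 36, 42, 28, 27, 29, 14, 26, 22]
Result: [37, 10, 47, 1, 36, 42, 28, 27, 29, 14, 26, 22]


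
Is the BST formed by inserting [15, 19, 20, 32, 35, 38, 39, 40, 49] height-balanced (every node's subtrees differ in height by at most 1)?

Tree (level-order array): [15, None, 19, None, 20, None, 32, None, 35, None, 38, None, 39, None, 40, None, 49]
Definition: a tree is height-balanced if, at every node, |h(left) - h(right)| <= 1 (empty subtree has height -1).
Bottom-up per-node check:
  node 49: h_left=-1, h_right=-1, diff=0 [OK], height=0
  node 40: h_left=-1, h_right=0, diff=1 [OK], height=1
  node 39: h_left=-1, h_right=1, diff=2 [FAIL (|-1-1|=2 > 1)], height=2
  node 38: h_left=-1, h_right=2, diff=3 [FAIL (|-1-2|=3 > 1)], height=3
  node 35: h_left=-1, h_right=3, diff=4 [FAIL (|-1-3|=4 > 1)], height=4
  node 32: h_left=-1, h_right=4, diff=5 [FAIL (|-1-4|=5 > 1)], height=5
  node 20: h_left=-1, h_right=5, diff=6 [FAIL (|-1-5|=6 > 1)], height=6
  node 19: h_left=-1, h_right=6, diff=7 [FAIL (|-1-6|=7 > 1)], height=7
  node 15: h_left=-1, h_right=7, diff=8 [FAIL (|-1-7|=8 > 1)], height=8
Node 39 violates the condition: |-1 - 1| = 2 > 1.
Result: Not balanced


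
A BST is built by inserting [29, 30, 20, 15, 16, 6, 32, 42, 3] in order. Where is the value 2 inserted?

Starting tree (level order): [29, 20, 30, 15, None, None, 32, 6, 16, None, 42, 3]
Insertion path: 29 -> 20 -> 15 -> 6 -> 3
Result: insert 2 as left child of 3
Final tree (level order): [29, 20, 30, 15, None, None, 32, 6, 16, None, 42, 3, None, None, None, None, None, 2]


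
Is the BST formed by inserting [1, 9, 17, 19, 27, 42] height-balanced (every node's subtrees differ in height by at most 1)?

Tree (level-order array): [1, None, 9, None, 17, None, 19, None, 27, None, 42]
Definition: a tree is height-balanced if, at every node, |h(left) - h(right)| <= 1 (empty subtree has height -1).
Bottom-up per-node check:
  node 42: h_left=-1, h_right=-1, diff=0 [OK], height=0
  node 27: h_left=-1, h_right=0, diff=1 [OK], height=1
  node 19: h_left=-1, h_right=1, diff=2 [FAIL (|-1-1|=2 > 1)], height=2
  node 17: h_left=-1, h_right=2, diff=3 [FAIL (|-1-2|=3 > 1)], height=3
  node 9: h_left=-1, h_right=3, diff=4 [FAIL (|-1-3|=4 > 1)], height=4
  node 1: h_left=-1, h_right=4, diff=5 [FAIL (|-1-4|=5 > 1)], height=5
Node 19 violates the condition: |-1 - 1| = 2 > 1.
Result: Not balanced


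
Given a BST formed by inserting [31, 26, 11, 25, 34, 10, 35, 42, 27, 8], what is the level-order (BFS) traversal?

Tree insertion order: [31, 26, 11, 25, 34, 10, 35, 42, 27, 8]
Tree (level-order array): [31, 26, 34, 11, 27, None, 35, 10, 25, None, None, None, 42, 8]
BFS from the root, enqueuing left then right child of each popped node:
  queue [31] -> pop 31, enqueue [26, 34], visited so far: [31]
  queue [26, 34] -> pop 26, enqueue [11, 27], visited so far: [31, 26]
  queue [34, 11, 27] -> pop 34, enqueue [35], visited so far: [31, 26, 34]
  queue [11, 27, 35] -> pop 11, enqueue [10, 25], visited so far: [31, 26, 34, 11]
  queue [27, 35, 10, 25] -> pop 27, enqueue [none], visited so far: [31, 26, 34, 11, 27]
  queue [35, 10, 25] -> pop 35, enqueue [42], visited so far: [31, 26, 34, 11, 27, 35]
  queue [10, 25, 42] -> pop 10, enqueue [8], visited so far: [31, 26, 34, 11, 27, 35, 10]
  queue [25, 42, 8] -> pop 25, enqueue [none], visited so far: [31, 26, 34, 11, 27, 35, 10, 25]
  queue [42, 8] -> pop 42, enqueue [none], visited so far: [31, 26, 34, 11, 27, 35, 10, 25, 42]
  queue [8] -> pop 8, enqueue [none], visited so far: [31, 26, 34, 11, 27, 35, 10, 25, 42, 8]
Result: [31, 26, 34, 11, 27, 35, 10, 25, 42, 8]


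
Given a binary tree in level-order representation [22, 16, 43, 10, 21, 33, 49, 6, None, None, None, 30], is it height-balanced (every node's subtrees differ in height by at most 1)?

Tree (level-order array): [22, 16, 43, 10, 21, 33, 49, 6, None, None, None, 30]
Definition: a tree is height-balanced if, at every node, |h(left) - h(right)| <= 1 (empty subtree has height -1).
Bottom-up per-node check:
  node 6: h_left=-1, h_right=-1, diff=0 [OK], height=0
  node 10: h_left=0, h_right=-1, diff=1 [OK], height=1
  node 21: h_left=-1, h_right=-1, diff=0 [OK], height=0
  node 16: h_left=1, h_right=0, diff=1 [OK], height=2
  node 30: h_left=-1, h_right=-1, diff=0 [OK], height=0
  node 33: h_left=0, h_right=-1, diff=1 [OK], height=1
  node 49: h_left=-1, h_right=-1, diff=0 [OK], height=0
  node 43: h_left=1, h_right=0, diff=1 [OK], height=2
  node 22: h_left=2, h_right=2, diff=0 [OK], height=3
All nodes satisfy the balance condition.
Result: Balanced


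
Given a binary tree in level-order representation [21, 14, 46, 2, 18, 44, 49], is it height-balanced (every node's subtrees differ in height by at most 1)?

Tree (level-order array): [21, 14, 46, 2, 18, 44, 49]
Definition: a tree is height-balanced if, at every node, |h(left) - h(right)| <= 1 (empty subtree has height -1).
Bottom-up per-node check:
  node 2: h_left=-1, h_right=-1, diff=0 [OK], height=0
  node 18: h_left=-1, h_right=-1, diff=0 [OK], height=0
  node 14: h_left=0, h_right=0, diff=0 [OK], height=1
  node 44: h_left=-1, h_right=-1, diff=0 [OK], height=0
  node 49: h_left=-1, h_right=-1, diff=0 [OK], height=0
  node 46: h_left=0, h_right=0, diff=0 [OK], height=1
  node 21: h_left=1, h_right=1, diff=0 [OK], height=2
All nodes satisfy the balance condition.
Result: Balanced


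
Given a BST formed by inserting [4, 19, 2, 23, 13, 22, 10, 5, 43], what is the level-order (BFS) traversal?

Tree insertion order: [4, 19, 2, 23, 13, 22, 10, 5, 43]
Tree (level-order array): [4, 2, 19, None, None, 13, 23, 10, None, 22, 43, 5]
BFS from the root, enqueuing left then right child of each popped node:
  queue [4] -> pop 4, enqueue [2, 19], visited so far: [4]
  queue [2, 19] -> pop 2, enqueue [none], visited so far: [4, 2]
  queue [19] -> pop 19, enqueue [13, 23], visited so far: [4, 2, 19]
  queue [13, 23] -> pop 13, enqueue [10], visited so far: [4, 2, 19, 13]
  queue [23, 10] -> pop 23, enqueue [22, 43], visited so far: [4, 2, 19, 13, 23]
  queue [10, 22, 43] -> pop 10, enqueue [5], visited so far: [4, 2, 19, 13, 23, 10]
  queue [22, 43, 5] -> pop 22, enqueue [none], visited so far: [4, 2, 19, 13, 23, 10, 22]
  queue [43, 5] -> pop 43, enqueue [none], visited so far: [4, 2, 19, 13, 23, 10, 22, 43]
  queue [5] -> pop 5, enqueue [none], visited so far: [4, 2, 19, 13, 23, 10, 22, 43, 5]
Result: [4, 2, 19, 13, 23, 10, 22, 43, 5]


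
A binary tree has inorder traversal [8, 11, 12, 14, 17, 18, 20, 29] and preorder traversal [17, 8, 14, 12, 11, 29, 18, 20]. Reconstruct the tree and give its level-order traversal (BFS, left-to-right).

Inorder:  [8, 11, 12, 14, 17, 18, 20, 29]
Preorder: [17, 8, 14, 12, 11, 29, 18, 20]
Algorithm: preorder visits root first, so consume preorder in order;
for each root, split the current inorder slice at that value into
left-subtree inorder and right-subtree inorder, then recurse.
Recursive splits:
  root=17; inorder splits into left=[8, 11, 12, 14], right=[18, 20, 29]
  root=8; inorder splits into left=[], right=[11, 12, 14]
  root=14; inorder splits into left=[11, 12], right=[]
  root=12; inorder splits into left=[11], right=[]
  root=11; inorder splits into left=[], right=[]
  root=29; inorder splits into left=[18, 20], right=[]
  root=18; inorder splits into left=[], right=[20]
  root=20; inorder splits into left=[], right=[]
Reconstructed level-order: [17, 8, 29, 14, 18, 12, 20, 11]


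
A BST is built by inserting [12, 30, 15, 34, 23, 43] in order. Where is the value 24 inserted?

Starting tree (level order): [12, None, 30, 15, 34, None, 23, None, 43]
Insertion path: 12 -> 30 -> 15 -> 23
Result: insert 24 as right child of 23
Final tree (level order): [12, None, 30, 15, 34, None, 23, None, 43, None, 24]


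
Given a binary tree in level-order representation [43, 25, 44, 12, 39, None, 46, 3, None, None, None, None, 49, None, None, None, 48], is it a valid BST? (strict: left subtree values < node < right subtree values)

Level-order array: [43, 25, 44, 12, 39, None, 46, 3, None, None, None, None, 49, None, None, None, 48]
Validate using subtree bounds (lo, hi): at each node, require lo < value < hi,
then recurse left with hi=value and right with lo=value.
Preorder trace (stopping at first violation):
  at node 43 with bounds (-inf, +inf): OK
  at node 25 with bounds (-inf, 43): OK
  at node 12 with bounds (-inf, 25): OK
  at node 3 with bounds (-inf, 12): OK
  at node 39 with bounds (25, 43): OK
  at node 44 with bounds (43, +inf): OK
  at node 46 with bounds (44, +inf): OK
  at node 49 with bounds (46, +inf): OK
  at node 48 with bounds (49, +inf): VIOLATION
Node 48 violates its bound: not (49 < 48 < +inf).
Result: Not a valid BST


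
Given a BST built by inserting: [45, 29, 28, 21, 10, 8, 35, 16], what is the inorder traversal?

Tree insertion order: [45, 29, 28, 21, 10, 8, 35, 16]
Tree (level-order array): [45, 29, None, 28, 35, 21, None, None, None, 10, None, 8, 16]
Inorder traversal: [8, 10, 16, 21, 28, 29, 35, 45]


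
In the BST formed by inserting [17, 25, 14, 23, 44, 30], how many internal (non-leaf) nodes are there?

Tree built from: [17, 25, 14, 23, 44, 30]
Tree (level-order array): [17, 14, 25, None, None, 23, 44, None, None, 30]
Rule: An internal node has at least one child.
Per-node child counts:
  node 17: 2 child(ren)
  node 14: 0 child(ren)
  node 25: 2 child(ren)
  node 23: 0 child(ren)
  node 44: 1 child(ren)
  node 30: 0 child(ren)
Matching nodes: [17, 25, 44]
Count of internal (non-leaf) nodes: 3


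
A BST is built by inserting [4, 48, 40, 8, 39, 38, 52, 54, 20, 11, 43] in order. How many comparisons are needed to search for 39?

Search path for 39: 4 -> 48 -> 40 -> 8 -> 39
Found: True
Comparisons: 5


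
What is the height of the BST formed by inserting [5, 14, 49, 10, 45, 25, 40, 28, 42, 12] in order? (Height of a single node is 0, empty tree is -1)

Insertion order: [5, 14, 49, 10, 45, 25, 40, 28, 42, 12]
Tree (level-order array): [5, None, 14, 10, 49, None, 12, 45, None, None, None, 25, None, None, 40, 28, 42]
Compute height bottom-up (empty subtree = -1):
  height(12) = 1 + max(-1, -1) = 0
  height(10) = 1 + max(-1, 0) = 1
  height(28) = 1 + max(-1, -1) = 0
  height(42) = 1 + max(-1, -1) = 0
  height(40) = 1 + max(0, 0) = 1
  height(25) = 1 + max(-1, 1) = 2
  height(45) = 1 + max(2, -1) = 3
  height(49) = 1 + max(3, -1) = 4
  height(14) = 1 + max(1, 4) = 5
  height(5) = 1 + max(-1, 5) = 6
Height = 6


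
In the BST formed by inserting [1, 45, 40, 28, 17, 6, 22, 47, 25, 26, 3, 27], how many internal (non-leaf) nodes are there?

Tree built from: [1, 45, 40, 28, 17, 6, 22, 47, 25, 26, 3, 27]
Tree (level-order array): [1, None, 45, 40, 47, 28, None, None, None, 17, None, 6, 22, 3, None, None, 25, None, None, None, 26, None, 27]
Rule: An internal node has at least one child.
Per-node child counts:
  node 1: 1 child(ren)
  node 45: 2 child(ren)
  node 40: 1 child(ren)
  node 28: 1 child(ren)
  node 17: 2 child(ren)
  node 6: 1 child(ren)
  node 3: 0 child(ren)
  node 22: 1 child(ren)
  node 25: 1 child(ren)
  node 26: 1 child(ren)
  node 27: 0 child(ren)
  node 47: 0 child(ren)
Matching nodes: [1, 45, 40, 28, 17, 6, 22, 25, 26]
Count of internal (non-leaf) nodes: 9


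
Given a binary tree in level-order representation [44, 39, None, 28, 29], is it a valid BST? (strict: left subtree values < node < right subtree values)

Level-order array: [44, 39, None, 28, 29]
Validate using subtree bounds (lo, hi): at each node, require lo < value < hi,
then recurse left with hi=value and right with lo=value.
Preorder trace (stopping at first violation):
  at node 44 with bounds (-inf, +inf): OK
  at node 39 with bounds (-inf, 44): OK
  at node 28 with bounds (-inf, 39): OK
  at node 29 with bounds (39, 44): VIOLATION
Node 29 violates its bound: not (39 < 29 < 44).
Result: Not a valid BST


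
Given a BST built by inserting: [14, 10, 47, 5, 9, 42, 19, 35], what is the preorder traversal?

Tree insertion order: [14, 10, 47, 5, 9, 42, 19, 35]
Tree (level-order array): [14, 10, 47, 5, None, 42, None, None, 9, 19, None, None, None, None, 35]
Preorder traversal: [14, 10, 5, 9, 47, 42, 19, 35]


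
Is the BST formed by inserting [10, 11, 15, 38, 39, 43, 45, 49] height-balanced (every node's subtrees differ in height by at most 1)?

Tree (level-order array): [10, None, 11, None, 15, None, 38, None, 39, None, 43, None, 45, None, 49]
Definition: a tree is height-balanced if, at every node, |h(left) - h(right)| <= 1 (empty subtree has height -1).
Bottom-up per-node check:
  node 49: h_left=-1, h_right=-1, diff=0 [OK], height=0
  node 45: h_left=-1, h_right=0, diff=1 [OK], height=1
  node 43: h_left=-1, h_right=1, diff=2 [FAIL (|-1-1|=2 > 1)], height=2
  node 39: h_left=-1, h_right=2, diff=3 [FAIL (|-1-2|=3 > 1)], height=3
  node 38: h_left=-1, h_right=3, diff=4 [FAIL (|-1-3|=4 > 1)], height=4
  node 15: h_left=-1, h_right=4, diff=5 [FAIL (|-1-4|=5 > 1)], height=5
  node 11: h_left=-1, h_right=5, diff=6 [FAIL (|-1-5|=6 > 1)], height=6
  node 10: h_left=-1, h_right=6, diff=7 [FAIL (|-1-6|=7 > 1)], height=7
Node 43 violates the condition: |-1 - 1| = 2 > 1.
Result: Not balanced


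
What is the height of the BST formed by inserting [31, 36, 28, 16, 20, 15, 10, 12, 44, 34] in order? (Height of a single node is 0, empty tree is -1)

Insertion order: [31, 36, 28, 16, 20, 15, 10, 12, 44, 34]
Tree (level-order array): [31, 28, 36, 16, None, 34, 44, 15, 20, None, None, None, None, 10, None, None, None, None, 12]
Compute height bottom-up (empty subtree = -1):
  height(12) = 1 + max(-1, -1) = 0
  height(10) = 1 + max(-1, 0) = 1
  height(15) = 1 + max(1, -1) = 2
  height(20) = 1 + max(-1, -1) = 0
  height(16) = 1 + max(2, 0) = 3
  height(28) = 1 + max(3, -1) = 4
  height(34) = 1 + max(-1, -1) = 0
  height(44) = 1 + max(-1, -1) = 0
  height(36) = 1 + max(0, 0) = 1
  height(31) = 1 + max(4, 1) = 5
Height = 5


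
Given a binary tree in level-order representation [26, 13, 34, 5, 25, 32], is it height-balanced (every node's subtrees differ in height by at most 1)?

Tree (level-order array): [26, 13, 34, 5, 25, 32]
Definition: a tree is height-balanced if, at every node, |h(left) - h(right)| <= 1 (empty subtree has height -1).
Bottom-up per-node check:
  node 5: h_left=-1, h_right=-1, diff=0 [OK], height=0
  node 25: h_left=-1, h_right=-1, diff=0 [OK], height=0
  node 13: h_left=0, h_right=0, diff=0 [OK], height=1
  node 32: h_left=-1, h_right=-1, diff=0 [OK], height=0
  node 34: h_left=0, h_right=-1, diff=1 [OK], height=1
  node 26: h_left=1, h_right=1, diff=0 [OK], height=2
All nodes satisfy the balance condition.
Result: Balanced


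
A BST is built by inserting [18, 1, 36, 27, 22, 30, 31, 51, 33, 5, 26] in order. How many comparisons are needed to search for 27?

Search path for 27: 18 -> 36 -> 27
Found: True
Comparisons: 3


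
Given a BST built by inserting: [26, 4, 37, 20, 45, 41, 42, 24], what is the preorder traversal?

Tree insertion order: [26, 4, 37, 20, 45, 41, 42, 24]
Tree (level-order array): [26, 4, 37, None, 20, None, 45, None, 24, 41, None, None, None, None, 42]
Preorder traversal: [26, 4, 20, 24, 37, 45, 41, 42]
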